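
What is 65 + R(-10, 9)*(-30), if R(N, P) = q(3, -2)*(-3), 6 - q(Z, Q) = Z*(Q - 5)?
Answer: 2495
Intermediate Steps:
q(Z, Q) = 6 - Z*(-5 + Q) (q(Z, Q) = 6 - Z*(Q - 5) = 6 - Z*(-5 + Q))
R(N, P) = -81 (R(N, P) = (6 + 5*3 - 1*(-2)*3)*(-3) = (6 + 15 + 6)*(-3) = 27*(-3) = -81)
65 + R(-10, 9)*(-30) = 65 - 81*(-30) = 65 + 2430 = 2495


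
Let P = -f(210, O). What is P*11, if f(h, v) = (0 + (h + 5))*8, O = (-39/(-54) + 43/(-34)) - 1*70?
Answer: -18920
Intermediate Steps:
O = -10793/153 (O = (-39*(-1/54) + 43*(-1/34)) - 70 = (13/18 - 43/34) - 70 = -83/153 - 70 = -10793/153 ≈ -70.542)
f(h, v) = 40 + 8*h (f(h, v) = (0 + (5 + h))*8 = (5 + h)*8 = 40 + 8*h)
P = -1720 (P = -(40 + 8*210) = -(40 + 1680) = -1*1720 = -1720)
P*11 = -1720*11 = -18920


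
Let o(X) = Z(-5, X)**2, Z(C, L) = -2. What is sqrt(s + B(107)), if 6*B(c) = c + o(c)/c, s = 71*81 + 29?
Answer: sqrt(2389660746)/642 ≈ 76.144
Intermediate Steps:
o(X) = 4 (o(X) = (-2)**2 = 4)
s = 5780 (s = 5751 + 29 = 5780)
B(c) = c/6 + 2/(3*c) (B(c) = (c + 4/c)/6 = c/6 + 2/(3*c))
sqrt(s + B(107)) = sqrt(5780 + (1/6)*(4 + 107**2)/107) = sqrt(5780 + (1/6)*(1/107)*(4 + 11449)) = sqrt(5780 + (1/6)*(1/107)*11453) = sqrt(5780 + 11453/642) = sqrt(3722213/642) = sqrt(2389660746)/642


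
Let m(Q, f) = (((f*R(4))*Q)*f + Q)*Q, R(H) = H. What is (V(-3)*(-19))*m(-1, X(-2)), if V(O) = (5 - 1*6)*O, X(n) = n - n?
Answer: -57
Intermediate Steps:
X(n) = 0
V(O) = -O (V(O) = (5 - 6)*O = -O)
m(Q, f) = Q*(Q + 4*Q*f²) (m(Q, f) = (((f*4)*Q)*f + Q)*Q = (((4*f)*Q)*f + Q)*Q = ((4*Q*f)*f + Q)*Q = (4*Q*f² + Q)*Q = (Q + 4*Q*f²)*Q = Q*(Q + 4*Q*f²))
(V(-3)*(-19))*m(-1, X(-2)) = (-1*(-3)*(-19))*((-1)²*(1 + 4*0²)) = (3*(-19))*(1*(1 + 4*0)) = -57*(1 + 0) = -57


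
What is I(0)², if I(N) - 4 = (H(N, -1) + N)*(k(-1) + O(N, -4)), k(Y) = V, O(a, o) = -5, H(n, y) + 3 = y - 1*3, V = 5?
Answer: 16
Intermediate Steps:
H(n, y) = -6 + y (H(n, y) = -3 + (y - 1*3) = -3 + (y - 3) = -3 + (-3 + y) = -6 + y)
k(Y) = 5
I(N) = 4 (I(N) = 4 + ((-6 - 1) + N)*(5 - 5) = 4 + (-7 + N)*0 = 4 + 0 = 4)
I(0)² = 4² = 16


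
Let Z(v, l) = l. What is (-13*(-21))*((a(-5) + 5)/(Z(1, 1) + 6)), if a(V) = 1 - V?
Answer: 429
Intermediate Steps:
(-13*(-21))*((a(-5) + 5)/(Z(1, 1) + 6)) = (-13*(-21))*(((1 - 1*(-5)) + 5)/(1 + 6)) = 273*(((1 + 5) + 5)/7) = 273*((6 + 5)*(⅐)) = 273*(11*(⅐)) = 273*(11/7) = 429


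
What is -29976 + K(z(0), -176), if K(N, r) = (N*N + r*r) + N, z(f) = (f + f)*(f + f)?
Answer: 1000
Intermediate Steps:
z(f) = 4*f² (z(f) = (2*f)*(2*f) = 4*f²)
K(N, r) = N + N² + r² (K(N, r) = (N² + r²) + N = N + N² + r²)
-29976 + K(z(0), -176) = -29976 + (4*0² + (4*0²)² + (-176)²) = -29976 + (4*0 + (4*0)² + 30976) = -29976 + (0 + 0² + 30976) = -29976 + (0 + 0 + 30976) = -29976 + 30976 = 1000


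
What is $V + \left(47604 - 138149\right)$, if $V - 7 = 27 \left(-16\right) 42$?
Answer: $-108682$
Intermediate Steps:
$V = -18137$ ($V = 7 + 27 \left(-16\right) 42 = 7 - 18144 = -18137$)
$V + \left(47604 - 138149\right) = -18137 + \left(47604 - 138149\right) = -18137 - 90545 = -108682$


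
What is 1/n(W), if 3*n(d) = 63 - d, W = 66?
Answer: -1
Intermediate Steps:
n(d) = 21 - d/3 (n(d) = (63 - d)/3 = 21 - d/3)
1/n(W) = 1/(21 - 1/3*66) = 1/(21 - 22) = 1/(-1) = -1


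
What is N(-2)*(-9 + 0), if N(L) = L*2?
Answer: 36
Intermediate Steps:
N(L) = 2*L
N(-2)*(-9 + 0) = (2*(-2))*(-9 + 0) = -4*(-9) = 36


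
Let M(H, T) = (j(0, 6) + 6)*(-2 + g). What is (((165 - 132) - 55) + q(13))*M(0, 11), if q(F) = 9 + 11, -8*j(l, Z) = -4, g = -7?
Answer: 117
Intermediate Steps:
j(l, Z) = ½ (j(l, Z) = -⅛*(-4) = ½)
q(F) = 20
M(H, T) = -117/2 (M(H, T) = (½ + 6)*(-2 - 7) = (13/2)*(-9) = -117/2)
(((165 - 132) - 55) + q(13))*M(0, 11) = (((165 - 132) - 55) + 20)*(-117/2) = ((33 - 55) + 20)*(-117/2) = (-22 + 20)*(-117/2) = -2*(-117/2) = 117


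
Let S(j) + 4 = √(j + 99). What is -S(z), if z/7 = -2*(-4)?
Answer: 4 - √155 ≈ -8.4499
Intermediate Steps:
z = 56 (z = 7*(-2*(-4)) = 7*8 = 56)
S(j) = -4 + √(99 + j) (S(j) = -4 + √(j + 99) = -4 + √(99 + j))
-S(z) = -(-4 + √(99 + 56)) = -(-4 + √155) = 4 - √155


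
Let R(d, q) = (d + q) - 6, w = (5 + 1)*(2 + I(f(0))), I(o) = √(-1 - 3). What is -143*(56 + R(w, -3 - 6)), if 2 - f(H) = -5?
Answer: -7579 - 1716*I ≈ -7579.0 - 1716.0*I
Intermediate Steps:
f(H) = 7 (f(H) = 2 - 1*(-5) = 2 + 5 = 7)
I(o) = 2*I (I(o) = √(-4) = 2*I)
w = 12 + 12*I (w = (5 + 1)*(2 + 2*I) = 6*(2 + 2*I) = 12 + 12*I ≈ 12.0 + 12.0*I)
R(d, q) = -6 + d + q
-143*(56 + R(w, -3 - 6)) = -143*(56 + (-6 + (12 + 12*I) + (-3 - 6))) = -143*(56 + (-6 + (12 + 12*I) - 9)) = -143*(56 + (-3 + 12*I)) = -143*(53 + 12*I) = -7579 - 1716*I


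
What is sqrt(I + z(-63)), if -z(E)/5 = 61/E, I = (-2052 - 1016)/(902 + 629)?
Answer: sqrt(2932932107)/32151 ≈ 1.6844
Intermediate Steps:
I = -3068/1531 ≈ -2.0039
z(E) = -305/E
sqrt(I + z(-63)) = sqrt(-3068/1531 - 305/(-63)) = sqrt(-3068/1531 - 305*(-1/63)) = sqrt(-3068/1531 + 305/63) = sqrt(273671/96453) = sqrt(2932932107)/32151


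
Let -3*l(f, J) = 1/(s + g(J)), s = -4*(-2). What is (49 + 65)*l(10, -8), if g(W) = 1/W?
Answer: -304/63 ≈ -4.8254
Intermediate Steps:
g(W) = 1/W
s = 8
l(f, J) = -1/(3*(8 + 1/J))
(49 + 65)*l(10, -8) = (49 + 65)*(-1*(-8)/(3 + 24*(-8))) = 114*(-1*(-8)/(3 - 192)) = 114*(-1*(-8)/(-189)) = 114*(-1*(-8)*(-1/189)) = 114*(-8/189) = -304/63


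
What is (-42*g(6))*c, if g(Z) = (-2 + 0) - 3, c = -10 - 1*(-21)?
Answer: 2310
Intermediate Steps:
c = 11 (c = -10 + 21 = 11)
g(Z) = -5 (g(Z) = -2 - 3 = -5)
(-42*g(6))*c = -42*(-5)*11 = 210*11 = 2310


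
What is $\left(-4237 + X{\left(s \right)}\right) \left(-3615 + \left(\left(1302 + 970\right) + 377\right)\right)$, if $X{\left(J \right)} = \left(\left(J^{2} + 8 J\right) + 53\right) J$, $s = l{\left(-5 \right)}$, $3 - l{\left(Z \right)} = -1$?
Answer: $3702678$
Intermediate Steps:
$l{\left(Z \right)} = 4$ ($l{\left(Z \right)} = 3 - -1 = 3 + 1 = 4$)
$s = 4$
$X{\left(J \right)} = J \left(53 + J^{2} + 8 J\right)$ ($X{\left(J \right)} = \left(53 + J^{2} + 8 J\right) J = J \left(53 + J^{2} + 8 J\right)$)
$\left(-4237 + X{\left(s \right)}\right) \left(-3615 + \left(\left(1302 + 970\right) + 377\right)\right) = \left(-4237 + 4 \left(53 + 4^{2} + 8 \cdot 4\right)\right) \left(-3615 + \left(\left(1302 + 970\right) + 377\right)\right) = \left(-4237 + 4 \left(53 + 16 + 32\right)\right) \left(-3615 + \left(2272 + 377\right)\right) = \left(-4237 + 4 \cdot 101\right) \left(-3615 + 2649\right) = \left(-4237 + 404\right) \left(-966\right) = \left(-3833\right) \left(-966\right) = 3702678$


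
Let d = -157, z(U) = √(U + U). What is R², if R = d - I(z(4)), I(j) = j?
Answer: 24657 + 628*√2 ≈ 25545.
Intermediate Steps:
z(U) = √2*√U (z(U) = √(2*U) = √2*√U)
R = -157 - 2*√2 (R = -157 - √2*√4 = -157 - √2*2 = -157 - 2*√2 ≈ -159.83)
R² = (-157 - 2*√2)²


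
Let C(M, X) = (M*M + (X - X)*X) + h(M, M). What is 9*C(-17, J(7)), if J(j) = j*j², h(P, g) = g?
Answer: 2448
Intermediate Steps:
J(j) = j³
C(M, X) = M + M² (C(M, X) = (M*M + (X - X)*X) + M = (M² + 0*X) + M = (M² + 0) + M = M² + M = M + M²)
9*C(-17, J(7)) = 9*(-17*(1 - 17)) = 9*(-17*(-16)) = 9*272 = 2448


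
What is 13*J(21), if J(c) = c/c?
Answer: 13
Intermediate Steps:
J(c) = 1
13*J(21) = 13*1 = 13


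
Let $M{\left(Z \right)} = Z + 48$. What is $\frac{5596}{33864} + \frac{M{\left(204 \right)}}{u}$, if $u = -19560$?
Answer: $\frac{525646}{3449895} \approx 0.15237$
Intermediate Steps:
$M{\left(Z \right)} = 48 + Z$
$\frac{5596}{33864} + \frac{M{\left(204 \right)}}{u} = \frac{5596}{33864} + \frac{48 + 204}{-19560} = 5596 \cdot \frac{1}{33864} + 252 \left(- \frac{1}{19560}\right) = \frac{1399}{8466} - \frac{21}{1630} = \frac{525646}{3449895}$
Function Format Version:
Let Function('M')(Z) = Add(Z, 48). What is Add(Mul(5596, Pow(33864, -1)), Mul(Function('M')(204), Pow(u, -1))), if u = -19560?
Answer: Rational(525646, 3449895) ≈ 0.15237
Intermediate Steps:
Function('M')(Z) = Add(48, Z)
Add(Mul(5596, Pow(33864, -1)), Mul(Function('M')(204), Pow(u, -1))) = Add(Mul(5596, Pow(33864, -1)), Mul(Add(48, 204), Pow(-19560, -1))) = Add(Mul(5596, Rational(1, 33864)), Mul(252, Rational(-1, 19560))) = Add(Rational(1399, 8466), Rational(-21, 1630)) = Rational(525646, 3449895)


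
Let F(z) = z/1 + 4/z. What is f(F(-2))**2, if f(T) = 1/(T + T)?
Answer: 1/64 ≈ 0.015625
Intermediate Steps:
F(z) = z + 4/z (F(z) = z*1 + 4/z = z + 4/z)
f(T) = 1/(2*T)
f(F(-2))**2 = (1/(2*(-2 + 4/(-2))))**2 = (1/(2*(-2 + 4*(-1/2))))**2 = (1/(2*(-2 - 2)))**2 = ((1/2)/(-4))**2 = ((1/2)*(-1/4))**2 = (-1/8)**2 = 1/64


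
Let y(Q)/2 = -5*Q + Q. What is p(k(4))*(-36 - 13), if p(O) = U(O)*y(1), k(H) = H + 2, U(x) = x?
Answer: 2352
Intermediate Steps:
k(H) = 2 + H
y(Q) = -8*Q (y(Q) = 2*(-5*Q + Q) = 2*(-4*Q) = -8*Q)
p(O) = -8*O (p(O) = O*(-8*1) = O*(-8) = -8*O)
p(k(4))*(-36 - 13) = (-8*(2 + 4))*(-36 - 13) = -8*6*(-49) = -48*(-49) = 2352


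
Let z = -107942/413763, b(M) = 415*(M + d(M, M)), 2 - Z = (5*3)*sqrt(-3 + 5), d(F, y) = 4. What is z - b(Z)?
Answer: -1030377812/413763 + 6225*sqrt(2) ≈ 6313.2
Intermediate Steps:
Z = 2 - 15*sqrt(2) (Z = 2 - 5*3*sqrt(-3 + 5) = 2 - 15*sqrt(2) ≈ -19.213)
b(M) = 1660 + 415*M (b(M) = 415*(M + 4) = 415*(4 + M) = 1660 + 415*M)
z = -107942/413763 (z = -107942*1/413763 = -107942/413763 ≈ -0.26088)
z - b(Z) = -107942/413763 - (1660 + 415*(2 - 15*sqrt(2))) = -107942/413763 - (1660 + (830 - 6225*sqrt(2))) = -107942/413763 - (2490 - 6225*sqrt(2)) = -107942/413763 + (-2490 + 6225*sqrt(2)) = -1030377812/413763 + 6225*sqrt(2)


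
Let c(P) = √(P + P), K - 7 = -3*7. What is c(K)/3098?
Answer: I*√7/1549 ≈ 0.001708*I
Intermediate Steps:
K = -14 (K = 7 - 3*7 = 7 - 21 = -14)
c(P) = √2*√P (c(P) = √(2*P) = √2*√P)
c(K)/3098 = (√2*√(-14))/3098 = (√2*(I*√14))*(1/3098) = (2*I*√7)*(1/3098) = I*√7/1549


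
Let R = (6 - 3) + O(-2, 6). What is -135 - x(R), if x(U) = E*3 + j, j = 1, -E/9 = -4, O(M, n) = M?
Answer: -244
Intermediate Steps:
E = 36 (E = -9*(-4) = 36)
R = 1 (R = (6 - 3) - 2 = 3 - 2 = 1)
x(U) = 109 (x(U) = 36*3 + 1 = 108 + 1 = 109)
-135 - x(R) = -135 - 1*109 = -135 - 109 = -244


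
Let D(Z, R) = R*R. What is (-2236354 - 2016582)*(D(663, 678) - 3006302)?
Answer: 10830603370448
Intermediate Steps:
D(Z, R) = R**2
(-2236354 - 2016582)*(D(663, 678) - 3006302) = (-2236354 - 2016582)*(678**2 - 3006302) = -4252936*(459684 - 3006302) = -4252936*(-2546618) = 10830603370448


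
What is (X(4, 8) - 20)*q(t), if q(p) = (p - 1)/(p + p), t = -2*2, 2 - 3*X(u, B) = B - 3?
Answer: -105/8 ≈ -13.125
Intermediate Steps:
X(u, B) = 5/3 - B/3 (X(u, B) = ⅔ - (B - 3)/3 = ⅔ - (-3 + B)/3 = ⅔ + (1 - B/3) = 5/3 - B/3)
t = -4
q(p) = (-1 + p)/(2*p) (q(p) = (-1 + p)/((2*p)) = (-1 + p)*(1/(2*p)) = (-1 + p)/(2*p))
(X(4, 8) - 20)*q(t) = ((5/3 - ⅓*8) - 20)*((½)*(-1 - 4)/(-4)) = ((5/3 - 8/3) - 20)*((½)*(-¼)*(-5)) = (-1 - 20)*(5/8) = -21*5/8 = -105/8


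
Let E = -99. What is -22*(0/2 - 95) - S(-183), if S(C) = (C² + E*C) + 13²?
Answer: -49685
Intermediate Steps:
S(C) = 169 + C² - 99*C (S(C) = (C² - 99*C) + 13² = (C² - 99*C) + 169 = 169 + C² - 99*C)
-22*(0/2 - 95) - S(-183) = -22*(0/2 - 95) - (169 + (-183)² - 99*(-183)) = -22*((½)*0 - 95) - (169 + 33489 + 18117) = -22*(0 - 95) - 1*51775 = -22*(-95) - 51775 = 2090 - 51775 = -49685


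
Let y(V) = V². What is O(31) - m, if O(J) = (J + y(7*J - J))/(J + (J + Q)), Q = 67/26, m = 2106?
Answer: -2635672/1679 ≈ -1569.8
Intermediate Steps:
Q = 67/26 (Q = 67*(1/26) = 67/26 ≈ 2.5769)
O(J) = (J + 36*J²)/(67/26 + 2*J) (O(J) = (J + (7*J - J)²)/(J + (J + 67/26)) = (J + (6*J)²)/(J + (67/26 + J)) = (J + 36*J²)/(67/26 + 2*J))
O(31) - m = 26*31*(1 + 36*31)/(67 + 52*31) - 1*2106 = 26*31*(1 + 1116)/(67 + 1612) - 2106 = 26*31*1117/1679 - 2106 = 26*31*(1/1679)*1117 - 2106 = 900302/1679 - 2106 = -2635672/1679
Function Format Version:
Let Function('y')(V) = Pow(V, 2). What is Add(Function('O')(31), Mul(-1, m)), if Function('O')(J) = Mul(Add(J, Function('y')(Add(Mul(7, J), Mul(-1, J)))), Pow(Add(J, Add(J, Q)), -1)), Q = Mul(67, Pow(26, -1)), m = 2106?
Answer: Rational(-2635672, 1679) ≈ -1569.8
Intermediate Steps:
Q = Rational(67, 26) (Q = Mul(67, Rational(1, 26)) = Rational(67, 26) ≈ 2.5769)
Function('O')(J) = Mul(Pow(Add(Rational(67, 26), Mul(2, J)), -1), Add(J, Mul(36, Pow(J, 2)))) (Function('O')(J) = Mul(Add(J, Pow(Add(Mul(7, J), Mul(-1, J)), 2)), Pow(Add(J, Add(J, Rational(67, 26))), -1)) = Mul(Add(J, Pow(Mul(6, J), 2)), Pow(Add(J, Add(Rational(67, 26), J)), -1)) = Mul(Add(J, Mul(36, Pow(J, 2))), Pow(Add(Rational(67, 26), Mul(2, J)), -1)) = Mul(Pow(Add(Rational(67, 26), Mul(2, J)), -1), Add(J, Mul(36, Pow(J, 2)))))
Add(Function('O')(31), Mul(-1, m)) = Add(Mul(26, 31, Pow(Add(67, Mul(52, 31)), -1), Add(1, Mul(36, 31))), Mul(-1, 2106)) = Add(Mul(26, 31, Pow(Add(67, 1612), -1), Add(1, 1116)), -2106) = Add(Mul(26, 31, Pow(1679, -1), 1117), -2106) = Add(Mul(26, 31, Rational(1, 1679), 1117), -2106) = Add(Rational(900302, 1679), -2106) = Rational(-2635672, 1679)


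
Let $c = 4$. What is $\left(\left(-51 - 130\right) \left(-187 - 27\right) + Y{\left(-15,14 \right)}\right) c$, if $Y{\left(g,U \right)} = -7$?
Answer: $154908$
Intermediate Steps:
$\left(\left(-51 - 130\right) \left(-187 - 27\right) + Y{\left(-15,14 \right)}\right) c = \left(\left(-51 - 130\right) \left(-187 - 27\right) - 7\right) 4 = \left(\left(-181\right) \left(-214\right) - 7\right) 4 = \left(38734 - 7\right) 4 = 38727 \cdot 4 = 154908$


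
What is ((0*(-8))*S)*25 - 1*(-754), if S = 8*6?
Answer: 754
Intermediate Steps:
S = 48
((0*(-8))*S)*25 - 1*(-754) = ((0*(-8))*48)*25 - 1*(-754) = (0*48)*25 + 754 = 0*25 + 754 = 0 + 754 = 754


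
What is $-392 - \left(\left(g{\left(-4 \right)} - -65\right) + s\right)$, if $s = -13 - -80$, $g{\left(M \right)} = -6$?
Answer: $-518$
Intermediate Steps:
$s = 67$ ($s = -13 + 80 = 67$)
$-392 - \left(\left(g{\left(-4 \right)} - -65\right) + s\right) = -392 - \left(\left(-6 - -65\right) + 67\right) = -392 - \left(\left(-6 + 65\right) + 67\right) = -392 - \left(59 + 67\right) = -392 - 126 = -518$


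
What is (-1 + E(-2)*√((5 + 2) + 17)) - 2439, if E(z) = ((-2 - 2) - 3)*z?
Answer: -2440 + 28*√6 ≈ -2371.4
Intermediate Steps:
E(z) = -7*z (E(z) = (-4 - 3)*z = -7*z)
(-1 + E(-2)*√((5 + 2) + 17)) - 2439 = (-1 + (-7*(-2))*√((5 + 2) + 17)) - 2439 = (-1 + 14*√(7 + 17)) - 2439 = (-1 + 14*√24) - 2439 = (-1 + 14*(2*√6)) - 2439 = (-1 + 28*√6) - 2439 = -2440 + 28*√6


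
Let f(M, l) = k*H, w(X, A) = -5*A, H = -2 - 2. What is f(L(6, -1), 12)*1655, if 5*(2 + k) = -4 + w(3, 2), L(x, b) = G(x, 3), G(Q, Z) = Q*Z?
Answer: 31776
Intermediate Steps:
H = -4
L(x, b) = 3*x (L(x, b) = x*3 = 3*x)
k = -24/5 (k = -2 + (-4 - 5*2)/5 = -2 + (-4 - 10)/5 = -2 + (⅕)*(-14) = -2 - 14/5 = -24/5 ≈ -4.8000)
f(M, l) = 96/5 (f(M, l) = -24/5*(-4) = 96/5)
f(L(6, -1), 12)*1655 = (96/5)*1655 = 31776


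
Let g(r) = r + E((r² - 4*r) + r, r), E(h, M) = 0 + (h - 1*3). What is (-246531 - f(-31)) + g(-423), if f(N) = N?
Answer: -66728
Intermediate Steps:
E(h, M) = -3 + h (E(h, M) = 0 + (h - 3) = 0 + (-3 + h) = -3 + h)
g(r) = -3 + r² - 2*r (g(r) = r + (-3 + ((r² - 4*r) + r)) = r + (-3 + (r² - 3*r)) = r + (-3 + r² - 3*r) = -3 + r² - 2*r)
(-246531 - f(-31)) + g(-423) = (-246531 - 1*(-31)) + (-3 - 423 - 423*(-3 - 423)) = (-246531 + 31) + (-3 - 423 - 423*(-426)) = -246500 + (-3 - 423 + 180198) = -246500 + 179772 = -66728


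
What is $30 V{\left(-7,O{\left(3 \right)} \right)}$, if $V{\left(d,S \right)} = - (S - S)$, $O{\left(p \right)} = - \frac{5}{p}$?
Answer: $0$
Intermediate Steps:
$V{\left(d,S \right)} = 0$ ($V{\left(d,S \right)} = \left(-1\right) 0 = 0$)
$30 V{\left(-7,O{\left(3 \right)} \right)} = 30 \cdot 0 = 0$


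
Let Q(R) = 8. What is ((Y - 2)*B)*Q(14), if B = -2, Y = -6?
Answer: 128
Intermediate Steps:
((Y - 2)*B)*Q(14) = ((-6 - 2)*(-2))*8 = -8*(-2)*8 = 16*8 = 128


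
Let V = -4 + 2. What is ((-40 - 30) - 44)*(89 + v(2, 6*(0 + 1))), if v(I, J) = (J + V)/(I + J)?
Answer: -10203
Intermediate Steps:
V = -2
v(I, J) = (-2 + J)/(I + J) (v(I, J) = (J - 2)/(I + J) = (-2 + J)/(I + J))
((-40 - 30) - 44)*(89 + v(2, 6*(0 + 1))) = ((-40 - 30) - 44)*(89 + (-2 + 6*(0 + 1))/(2 + 6*(0 + 1))) = (-70 - 44)*(89 + (-2 + 6*1)/(2 + 6*1)) = -114*(89 + (-2 + 6)/(2 + 6)) = -114*(89 + 4/8) = -114*(89 + (⅛)*4) = -114*(89 + ½) = -114*179/2 = -10203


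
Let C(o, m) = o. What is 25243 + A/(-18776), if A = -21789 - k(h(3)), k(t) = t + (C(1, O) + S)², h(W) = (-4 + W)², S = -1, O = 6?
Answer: 236992179/9388 ≈ 25244.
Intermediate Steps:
k(t) = t (k(t) = t + (1 - 1)² = t + 0² = t + 0 = t)
A = -21790 (A = -21789 - (-4 + 3)² = -21789 - 1*(-1)² = -21789 - 1*1 = -21789 - 1 = -21790)
25243 + A/(-18776) = 25243 - 21790/(-18776) = 25243 - 21790*(-1/18776) = 25243 + 10895/9388 = 236992179/9388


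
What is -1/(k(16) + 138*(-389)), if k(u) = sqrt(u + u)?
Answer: 26841/1440878546 + sqrt(2)/720439273 ≈ 1.8630e-5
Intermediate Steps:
k(u) = sqrt(2)*sqrt(u) (k(u) = sqrt(2*u) = sqrt(2)*sqrt(u))
-1/(k(16) + 138*(-389)) = -1/(sqrt(2)*sqrt(16) + 138*(-389)) = -1/(sqrt(2)*4 - 53682) = -1/(4*sqrt(2) - 53682) = -1/(-53682 + 4*sqrt(2))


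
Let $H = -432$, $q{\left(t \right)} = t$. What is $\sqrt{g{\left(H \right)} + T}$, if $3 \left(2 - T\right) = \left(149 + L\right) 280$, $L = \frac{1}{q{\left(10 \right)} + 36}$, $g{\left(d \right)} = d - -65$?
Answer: $\frac{i \sqrt{7550785}}{23} \approx 119.47 i$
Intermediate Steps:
$g{\left(d \right)} = 65 + d$ ($g{\left(d \right)} = d + 65 = 65 + d$)
$L = \frac{1}{46}$ ($L = \frac{1}{10 + 36} = \frac{1}{46} \approx 0.021739$)
$T = - \frac{319854}{23}$ ($T = 2 - \frac{\left(149 + \frac{1}{46}\right) 280}{3} = 2 - \frac{\frac{6855}{46} \cdot 280}{3} = 2 - \frac{319900}{23} = - \frac{319854}{23} \approx -13907.0$)
$\sqrt{g{\left(H \right)} + T} = \sqrt{\left(65 - 432\right) - \frac{319854}{23}} = \sqrt{-367 - \frac{319854}{23}} = \sqrt{- \frac{328295}{23}} = \frac{i \sqrt{7550785}}{23}$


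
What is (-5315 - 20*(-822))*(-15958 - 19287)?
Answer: -392100625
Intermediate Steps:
(-5315 - 20*(-822))*(-15958 - 19287) = (-5315 + 16440)*(-35245) = 11125*(-35245) = -392100625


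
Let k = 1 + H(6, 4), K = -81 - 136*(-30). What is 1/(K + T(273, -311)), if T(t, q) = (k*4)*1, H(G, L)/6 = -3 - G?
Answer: 1/3787 ≈ 0.00026406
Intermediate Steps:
K = 3999 (K = -81 + 4080 = 3999)
H(G, L) = -18 - 6*G (H(G, L) = 6*(-3 - G) = -18 - 6*G)
k = -53 (k = 1 + (-18 - 6*6) = 1 + (-18 - 36) = 1 - 54 = -53)
T(t, q) = -212 (T(t, q) = -53*4*1 = -212*1 = -212)
1/(K + T(273, -311)) = 1/(3999 - 212) = 1/3787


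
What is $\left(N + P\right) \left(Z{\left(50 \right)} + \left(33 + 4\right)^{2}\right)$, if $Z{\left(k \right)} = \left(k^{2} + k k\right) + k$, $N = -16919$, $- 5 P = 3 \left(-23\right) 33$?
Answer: $- \frac{528399242}{5} \approx -1.0568 \cdot 10^{8}$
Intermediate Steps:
$P = \frac{2277}{5}$ ($P = - \frac{3 \left(-23\right) 33}{5} = - \frac{\left(-69\right) 33}{5} = \left(- \frac{1}{5}\right) \left(-2277\right) = \frac{2277}{5} \approx 455.4$)
$Z{\left(k \right)} = k + 2 k^{2}$ ($Z{\left(k \right)} = \left(k^{2} + k^{2}\right) + k = 2 k^{2} + k = k + 2 k^{2}$)
$\left(N + P\right) \left(Z{\left(50 \right)} + \left(33 + 4\right)^{2}\right) = \left(-16919 + \frac{2277}{5}\right) \left(50 \left(1 + 2 \cdot 50\right) + \left(33 + 4\right)^{2}\right) = - \frac{82318 \left(50 \left(1 + 100\right) + 37^{2}\right)}{5} = - \frac{82318 \left(50 \cdot 101 + 1369\right)}{5} = - \frac{82318 \left(5050 + 1369\right)}{5} = \left(- \frac{82318}{5}\right) 6419 = - \frac{528399242}{5}$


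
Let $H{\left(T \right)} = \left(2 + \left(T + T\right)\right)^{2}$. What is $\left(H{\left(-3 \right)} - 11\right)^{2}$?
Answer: $25$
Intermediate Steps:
$H{\left(T \right)} = \left(2 + 2 T\right)^{2}$
$\left(H{\left(-3 \right)} - 11\right)^{2} = \left(4 \left(1 - 3\right)^{2} - 11\right)^{2} = \left(4 \left(-2\right)^{2} - 11\right)^{2} = \left(4 \cdot 4 - 11\right)^{2} = \left(16 - 11\right)^{2} = 5^{2} = 25$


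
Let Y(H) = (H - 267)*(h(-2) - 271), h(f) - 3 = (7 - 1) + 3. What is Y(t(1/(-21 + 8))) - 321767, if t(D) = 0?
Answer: -252614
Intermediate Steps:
h(f) = 12 (h(f) = 3 + ((7 - 1) + 3) = 3 + (6 + 3) = 3 + 9 = 12)
Y(H) = 69153 - 259*H (Y(H) = (H - 267)*(12 - 271) = (-267 + H)*(-259) = 69153 - 259*H)
Y(t(1/(-21 + 8))) - 321767 = (69153 - 259*0) - 321767 = (69153 + 0) - 321767 = 69153 - 321767 = -252614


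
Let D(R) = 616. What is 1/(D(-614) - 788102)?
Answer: -1/787486 ≈ -1.2699e-6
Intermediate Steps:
1/(D(-614) - 788102) = 1/(616 - 788102) = 1/(-787486) = -1/787486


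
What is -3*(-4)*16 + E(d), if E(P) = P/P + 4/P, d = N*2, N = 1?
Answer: 195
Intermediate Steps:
d = 2 (d = 1*2 = 2)
E(P) = 1 + 4/P
-3*(-4)*16 + E(d) = -3*(-4)*16 + (4 + 2)/2 = 12*16 + (1/2)*6 = 192 + 3 = 195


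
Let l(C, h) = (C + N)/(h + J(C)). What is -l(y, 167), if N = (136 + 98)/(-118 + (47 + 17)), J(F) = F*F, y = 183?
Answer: -67/12621 ≈ -0.0053086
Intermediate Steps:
J(F) = F**2
N = -13/3 (N = 234/(-118 + 64) = 234/(-54) = 234*(-1/54) = -13/3 ≈ -4.3333)
l(C, h) = (-13/3 + C)/(h + C**2) (l(C, h) = (C - 13/3)/(h + C**2) = (-13/3 + C)/(h + C**2))
-l(y, 167) = -(-13/3 + 183)/(167 + 183**2) = -536/((167 + 33489)*3) = -536/(33656*3) = -1*67/12621 = -67/12621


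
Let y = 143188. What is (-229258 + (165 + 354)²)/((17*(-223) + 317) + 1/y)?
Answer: -5742268364/497435111 ≈ -11.544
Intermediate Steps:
(-229258 + (165 + 354)²)/((17*(-223) + 317) + 1/y) = (-229258 + (165 + 354)²)/((17*(-223) + 317) + 1/143188) = (-229258 + 519²)/((-3791 + 317) + 1/143188) = (-229258 + 269361)/(-3474 + 1/143188) = 40103/(-497435111/143188) = 40103*(-143188/497435111) = -5742268364/497435111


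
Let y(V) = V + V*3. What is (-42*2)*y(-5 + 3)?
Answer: 672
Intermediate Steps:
y(V) = 4*V (y(V) = V + 3*V = 4*V)
(-42*2)*y(-5 + 3) = (-42*2)*(4*(-5 + 3)) = -336*(-2) = -84*(-8) = 672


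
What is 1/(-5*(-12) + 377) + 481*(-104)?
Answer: -21860487/437 ≈ -50024.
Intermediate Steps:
1/(-5*(-12) + 377) + 481*(-104) = 1/(60 + 377) - 50024 = 1/437 - 50024 = -21860487/437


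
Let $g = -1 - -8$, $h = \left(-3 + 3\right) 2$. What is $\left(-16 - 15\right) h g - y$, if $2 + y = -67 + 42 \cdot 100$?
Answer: $-4131$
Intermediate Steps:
$h = 0$ ($h = 0 \cdot 2 = 0$)
$g = 7$ ($g = -1 + 8 = 7$)
$y = 4131$ ($y = -2 + \left(-67 + 42 \cdot 100\right) = -2 + \left(-67 + 4200\right) = -2 + 4133 = 4131$)
$\left(-16 - 15\right) h g - y = \left(-16 - 15\right) 0 \cdot 7 - 4131 = \left(-31\right) 0 \cdot 7 - 4131 = 0 \cdot 7 - 4131 = 0 - 4131 = -4131$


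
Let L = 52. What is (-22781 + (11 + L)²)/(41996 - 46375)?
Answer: 18812/4379 ≈ 4.2960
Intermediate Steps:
(-22781 + (11 + L)²)/(41996 - 46375) = (-22781 + (11 + 52)²)/(41996 - 46375) = (-22781 + 63²)/(-4379) = (-22781 + 3969)*(-1/4379) = -18812*(-1/4379) = 18812/4379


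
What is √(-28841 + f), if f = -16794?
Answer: I*√45635 ≈ 213.62*I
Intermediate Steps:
√(-28841 + f) = √(-28841 - 16794) = √(-45635) = I*√45635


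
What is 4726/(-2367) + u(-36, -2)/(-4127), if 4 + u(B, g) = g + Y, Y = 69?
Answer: -19653323/9768609 ≈ -2.0119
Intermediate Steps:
u(B, g) = 65 + g (u(B, g) = -4 + (g + 69) = -4 + (69 + g) = 65 + g)
4726/(-2367) + u(-36, -2)/(-4127) = 4726/(-2367) + (65 - 2)/(-4127) = 4726*(-1/2367) + 63*(-1/4127) = -4726/2367 - 63/4127 = -19653323/9768609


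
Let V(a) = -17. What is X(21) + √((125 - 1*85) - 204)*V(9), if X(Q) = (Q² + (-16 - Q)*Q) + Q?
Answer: -315 - 34*I*√41 ≈ -315.0 - 217.71*I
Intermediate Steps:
X(Q) = Q + Q² + Q*(-16 - Q) (X(Q) = (Q² + Q*(-16 - Q)) + Q = Q + Q² + Q*(-16 - Q))
X(21) + √((125 - 1*85) - 204)*V(9) = -15*21 + √((125 - 1*85) - 204)*(-17) = -315 + √((125 - 85) - 204)*(-17) = -315 + √(40 - 204)*(-17) = -315 + √(-164)*(-17) = -315 + (2*I*√41)*(-17) = -315 - 34*I*√41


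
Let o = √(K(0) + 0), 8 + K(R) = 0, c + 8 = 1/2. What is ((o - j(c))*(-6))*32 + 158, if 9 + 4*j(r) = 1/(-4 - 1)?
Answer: -1418/5 - 384*I*√2 ≈ -283.6 - 543.06*I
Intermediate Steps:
c = -15/2 (c = -8 + 1/2 = -8 + ½ = -15/2 ≈ -7.5000)
K(R) = -8 (K(R) = -8 + 0 = -8)
j(r) = -23/10 (j(r) = -9/4 + 1/(4*(-4 - 1)) = -9/4 + (¼)/(-5) = -9/4 + (¼)*(-⅕) = -9/4 - 1/20 = -23/10)
o = 2*I*√2 (o = √(-8 + 0) = √(-8) = 2*I*√2 ≈ 2.8284*I)
((o - j(c))*(-6))*32 + 158 = ((2*I*√2 - 1*(-23/10))*(-6))*32 + 158 = ((2*I*√2 + 23/10)*(-6))*32 + 158 = ((23/10 + 2*I*√2)*(-6))*32 + 158 = (-69/5 - 12*I*√2)*32 + 158 = (-2208/5 - 384*I*√2) + 158 = -1418/5 - 384*I*√2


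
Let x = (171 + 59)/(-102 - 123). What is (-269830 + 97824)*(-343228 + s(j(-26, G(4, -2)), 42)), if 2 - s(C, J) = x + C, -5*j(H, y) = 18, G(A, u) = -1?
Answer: 2656626133772/45 ≈ 5.9036e+10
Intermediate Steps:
x = -46/45 (x = 230/(-225) = 230*(-1/225) = -46/45 ≈ -1.0222)
j(H, y) = -18/5 (j(H, y) = -1/5*18 = -18/5)
s(C, J) = 136/45 - C (s(C, J) = 2 - (-46/45 + C) = 2 + (46/45 - C) = 136/45 - C)
(-269830 + 97824)*(-343228 + s(j(-26, G(4, -2)), 42)) = (-269830 + 97824)*(-343228 + (136/45 - 1*(-18/5))) = -172006*(-343228 + (136/45 + 18/5)) = -172006*(-343228 + 298/45) = -172006*(-15444962/45) = 2656626133772/45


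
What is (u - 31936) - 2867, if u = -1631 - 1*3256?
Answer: -39690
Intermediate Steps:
u = -4887 (u = -1631 - 3256 = -4887)
(u - 31936) - 2867 = (-4887 - 31936) - 2867 = -36823 - 2867 = -39690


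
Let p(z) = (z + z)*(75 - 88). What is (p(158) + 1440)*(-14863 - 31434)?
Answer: 123520396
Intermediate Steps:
p(z) = -26*z (p(z) = (2*z)*(-13) = -26*z)
(p(158) + 1440)*(-14863 - 31434) = (-26*158 + 1440)*(-14863 - 31434) = (-4108 + 1440)*(-46297) = -2668*(-46297) = 123520396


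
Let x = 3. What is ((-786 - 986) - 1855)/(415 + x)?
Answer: -3627/418 ≈ -8.6770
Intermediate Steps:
((-786 - 986) - 1855)/(415 + x) = ((-786 - 986) - 1855)/(415 + 3) = (-1772 - 1855)/418 = -3627*1/418 = -3627/418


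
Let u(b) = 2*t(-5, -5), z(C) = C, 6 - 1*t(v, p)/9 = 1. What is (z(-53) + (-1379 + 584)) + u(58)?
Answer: -758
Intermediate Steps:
t(v, p) = 45 (t(v, p) = 54 - 9*1 = 54 - 9 = 45)
u(b) = 90 (u(b) = 2*45 = 90)
(z(-53) + (-1379 + 584)) + u(58) = (-53 + (-1379 + 584)) + 90 = (-53 - 795) + 90 = -848 + 90 = -758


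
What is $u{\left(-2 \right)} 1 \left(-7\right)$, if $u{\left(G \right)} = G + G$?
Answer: $28$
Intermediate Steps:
$u{\left(G \right)} = 2 G$
$u{\left(-2 \right)} 1 \left(-7\right) = 2 \left(-2\right) 1 \left(-7\right) = \left(-4\right) 1 \left(-7\right) = \left(-4\right) \left(-7\right) = 28$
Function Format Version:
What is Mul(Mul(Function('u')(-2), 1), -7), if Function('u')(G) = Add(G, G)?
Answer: 28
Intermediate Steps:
Function('u')(G) = Mul(2, G)
Mul(Mul(Function('u')(-2), 1), -7) = Mul(Mul(Mul(2, -2), 1), -7) = Mul(Mul(-4, 1), -7) = Mul(-4, -7) = 28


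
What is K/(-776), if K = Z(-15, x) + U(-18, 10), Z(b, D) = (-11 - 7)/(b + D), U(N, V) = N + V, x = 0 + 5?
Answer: 31/3880 ≈ 0.0079897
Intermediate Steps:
x = 5
Z(b, D) = -18/(D + b)
K = -31/5 (K = -18/(5 - 15) + (-18 + 10) = -18/(-10) - 8 = -18*(-⅒) - 8 = 9/5 - 8 = -31/5 ≈ -6.2000)
K/(-776) = -31/5/(-776) = -31/5*(-1/776) = 31/3880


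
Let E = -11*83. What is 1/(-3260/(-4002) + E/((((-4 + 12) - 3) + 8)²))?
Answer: -338169/1551443 ≈ -0.21797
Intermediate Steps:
E = -913
1/(-3260/(-4002) + E/((((-4 + 12) - 3) + 8)²)) = 1/(-3260/(-4002) - 913/(((-4 + 12) - 3) + 8)²) = 1/(-3260*(-1/4002) - 913/((8 - 3) + 8)²) = 1/(1630/2001 - 913/(5 + 8)²) = 1/(1630/2001 - 913/(13²)) = 1/(1630/2001 - 913/169) = 1/(-1551443/338169) = -338169/1551443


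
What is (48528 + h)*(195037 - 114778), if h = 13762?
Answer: 4999333110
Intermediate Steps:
(48528 + h)*(195037 - 114778) = (48528 + 13762)*(195037 - 114778) = 62290*80259 = 4999333110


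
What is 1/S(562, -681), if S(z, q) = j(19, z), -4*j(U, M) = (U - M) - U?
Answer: 2/281 ≈ 0.0071174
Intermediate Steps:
j(U, M) = M/4 (j(U, M) = -((U - M) - U)/4 = -(-1)*M/4 = M/4)
S(z, q) = z/4
1/S(562, -681) = 1/((¼)*562) = 1/(281/2) = 2/281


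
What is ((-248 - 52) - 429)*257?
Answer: -187353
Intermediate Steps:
((-248 - 52) - 429)*257 = (-300 - 429)*257 = -729*257 = -187353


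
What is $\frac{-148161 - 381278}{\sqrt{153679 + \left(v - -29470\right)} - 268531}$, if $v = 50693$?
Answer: $\frac{142170784109}{72108664119} + \frac{529439 \sqrt{233842}}{72108664119} \approx 1.9752$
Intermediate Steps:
$\frac{-148161 - 381278}{\sqrt{153679 + \left(v - -29470\right)} - 268531} = \frac{-148161 - 381278}{\sqrt{153679 + \left(50693 - -29470\right)} - 268531} = - \frac{529439}{\sqrt{153679 + \left(50693 + 29470\right)} - 268531} = - \frac{529439}{\sqrt{153679 + 80163} - 268531} = - \frac{529439}{\sqrt{233842} - 268531} = - \frac{529439}{-268531 + \sqrt{233842}}$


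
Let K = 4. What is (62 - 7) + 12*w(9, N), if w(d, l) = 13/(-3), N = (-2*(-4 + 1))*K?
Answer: 3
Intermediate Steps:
N = 24 (N = -2*(-4 + 1)*4 = -2*(-3)*4 = 6*4 = 24)
w(d, l) = -13/3 (w(d, l) = 13*(-1/3) = -13/3)
(62 - 7) + 12*w(9, N) = (62 - 7) + 12*(-13/3) = 55 - 52 = 3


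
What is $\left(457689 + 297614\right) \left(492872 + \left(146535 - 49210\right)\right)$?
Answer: $445777564691$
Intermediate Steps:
$\left(457689 + 297614\right) \left(492872 + \left(146535 - 49210\right)\right) = 755303 \left(492872 + \left(146535 - 49210\right)\right) = 755303 \left(492872 + 97325\right) = 755303 \cdot 590197 = 445777564691$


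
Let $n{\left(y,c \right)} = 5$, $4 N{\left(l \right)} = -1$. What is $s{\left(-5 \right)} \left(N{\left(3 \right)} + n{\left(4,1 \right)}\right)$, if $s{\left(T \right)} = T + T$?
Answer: $- \frac{95}{2} \approx -47.5$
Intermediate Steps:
$N{\left(l \right)} = - \frac{1}{4}$ ($N{\left(l \right)} = \frac{1}{4} \left(-1\right) = - \frac{1}{4}$)
$s{\left(T \right)} = 2 T$
$s{\left(-5 \right)} \left(N{\left(3 \right)} + n{\left(4,1 \right)}\right) = 2 \left(-5\right) \left(- \frac{1}{4} + 5\right) = \left(-10\right) \frac{19}{4} = - \frac{95}{2}$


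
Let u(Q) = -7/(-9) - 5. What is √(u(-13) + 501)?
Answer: √4471/3 ≈ 22.289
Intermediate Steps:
u(Q) = -38/9 (u(Q) = -7*(-⅑) - 5 = 7/9 - 5 = -38/9)
√(u(-13) + 501) = √(-38/9 + 501) = √(4471/9) = √4471/3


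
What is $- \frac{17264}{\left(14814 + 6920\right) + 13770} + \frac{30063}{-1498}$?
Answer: $- \frac{1394411}{67838} \approx -20.555$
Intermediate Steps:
$- \frac{17264}{\left(14814 + 6920\right) + 13770} + \frac{30063}{-1498} = - \frac{17264}{21734 + 13770} + 30063 \left(- \frac{1}{1498}\right) = - \frac{17264}{35504} - \frac{30063}{1498} = \left(-17264\right) \frac{1}{35504} - \frac{30063}{1498} = - \frac{1079}{2219} - \frac{30063}{1498} = - \frac{1394411}{67838}$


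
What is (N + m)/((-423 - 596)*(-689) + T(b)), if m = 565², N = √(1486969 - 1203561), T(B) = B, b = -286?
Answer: 63845/140361 + 4*√17713/701805 ≈ 0.45562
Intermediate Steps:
N = 4*√17713 (N = √283408 = 4*√17713 ≈ 532.36)
m = 319225
(N + m)/((-423 - 596)*(-689) + T(b)) = (4*√17713 + 319225)/((-423 - 596)*(-689) - 286) = (319225 + 4*√17713)/(-1019*(-689) - 286) = (319225 + 4*√17713)/(702091 - 286) = (319225 + 4*√17713)/701805 = (319225 + 4*√17713)*(1/701805) = 63845/140361 + 4*√17713/701805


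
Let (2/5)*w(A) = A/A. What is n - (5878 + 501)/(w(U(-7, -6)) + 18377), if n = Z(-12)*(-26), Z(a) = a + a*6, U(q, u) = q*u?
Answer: 80268898/36759 ≈ 2183.7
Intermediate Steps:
w(A) = 5/2 (w(A) = 5*(A/A)/2 = (5/2)*1 = 5/2)
Z(a) = 7*a (Z(a) = a + 6*a = 7*a)
n = 2184 (n = (7*(-12))*(-26) = -84*(-26) = 2184)
n - (5878 + 501)/(w(U(-7, -6)) + 18377) = 2184 - (5878 + 501)/(5/2 + 18377) = 2184 - 6379/36759/2 = 2184 - 6379*2/36759 = 2184 - 1*12758/36759 = 2184 - 12758/36759 = 80268898/36759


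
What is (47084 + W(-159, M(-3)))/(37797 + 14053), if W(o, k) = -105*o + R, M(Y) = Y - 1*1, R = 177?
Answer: 31978/25925 ≈ 1.2335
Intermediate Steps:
M(Y) = -1 + Y (M(Y) = Y - 1 = -1 + Y)
W(o, k) = 177 - 105*o (W(o, k) = -105*o + 177 = 177 - 105*o)
(47084 + W(-159, M(-3)))/(37797 + 14053) = (47084 + (177 - 105*(-159)))/(37797 + 14053) = (47084 + (177 + 16695))/51850 = (47084 + 16872)*(1/51850) = 63956*(1/51850) = 31978/25925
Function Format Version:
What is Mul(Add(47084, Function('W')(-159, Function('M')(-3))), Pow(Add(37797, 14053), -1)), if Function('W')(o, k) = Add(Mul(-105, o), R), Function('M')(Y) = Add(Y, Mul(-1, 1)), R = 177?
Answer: Rational(31978, 25925) ≈ 1.2335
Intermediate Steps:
Function('M')(Y) = Add(-1, Y) (Function('M')(Y) = Add(Y, -1) = Add(-1, Y))
Function('W')(o, k) = Add(177, Mul(-105, o)) (Function('W')(o, k) = Add(Mul(-105, o), 177) = Add(177, Mul(-105, o)))
Mul(Add(47084, Function('W')(-159, Function('M')(-3))), Pow(Add(37797, 14053), -1)) = Mul(Add(47084, Add(177, Mul(-105, -159))), Pow(Add(37797, 14053), -1)) = Mul(Add(47084, Add(177, 16695)), Pow(51850, -1)) = Mul(Add(47084, 16872), Rational(1, 51850)) = Mul(63956, Rational(1, 51850)) = Rational(31978, 25925)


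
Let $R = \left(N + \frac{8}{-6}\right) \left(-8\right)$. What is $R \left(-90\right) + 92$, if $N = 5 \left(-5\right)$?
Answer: $-18868$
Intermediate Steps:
$N = -25$
$R = \frac{632}{3}$ ($R = \left(-25 + \frac{8}{-6}\right) \left(-8\right) = \left(-25 + 8 \left(- \frac{1}{6}\right)\right) \left(-8\right) = \left(-25 - \frac{4}{3}\right) \left(-8\right) = \left(- \frac{79}{3}\right) \left(-8\right) = \frac{632}{3} \approx 210.67$)
$R \left(-90\right) + 92 = \frac{632}{3} \left(-90\right) + 92 = -18960 + 92 = -18868$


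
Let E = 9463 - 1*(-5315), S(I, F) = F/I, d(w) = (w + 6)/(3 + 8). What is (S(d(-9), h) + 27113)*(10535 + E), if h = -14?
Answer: 2062832309/3 ≈ 6.8761e+8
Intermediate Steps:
d(w) = 6/11 + w/11 (d(w) = (6 + w)/11 = (6 + w)*(1/11) = 6/11 + w/11)
E = 14778 (E = 9463 + 5315 = 14778)
(S(d(-9), h) + 27113)*(10535 + E) = (-14/(6/11 + (1/11)*(-9)) + 27113)*(10535 + 14778) = (-14/(6/11 - 9/11) + 27113)*25313 = (-14/(-3/11) + 27113)*25313 = (-14*(-11/3) + 27113)*25313 = (154/3 + 27113)*25313 = (81493/3)*25313 = 2062832309/3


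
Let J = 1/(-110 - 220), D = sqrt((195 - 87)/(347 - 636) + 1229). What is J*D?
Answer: -sqrt(355073)/5610 ≈ -0.10622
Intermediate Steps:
D = sqrt(355073)/17 (D = sqrt(108/(-289) + 1229) = sqrt(108*(-1/289) + 1229) = sqrt(-108/289 + 1229) = sqrt(355073/289) = sqrt(355073)/17 ≈ 35.052)
J = -1/330 (J = 1/(-330) = -1/330 ≈ -0.0030303)
J*D = -sqrt(355073)/5610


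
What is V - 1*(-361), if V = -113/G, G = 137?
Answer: 49344/137 ≈ 360.18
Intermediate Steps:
V = -113/137 ≈ -0.82482
V - 1*(-361) = -113/137 - 1*(-361) = -113/137 + 361 = 49344/137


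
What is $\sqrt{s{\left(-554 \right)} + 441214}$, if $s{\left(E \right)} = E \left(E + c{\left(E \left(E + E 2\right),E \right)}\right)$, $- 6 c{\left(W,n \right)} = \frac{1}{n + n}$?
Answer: $\frac{\sqrt{26932677}}{6} \approx 864.95$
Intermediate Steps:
$c{\left(W,n \right)} = - \frac{1}{12 n}$ ($c{\left(W,n \right)} = - \frac{1}{6 \left(n + n\right)} = - \frac{1}{6 \cdot 2 n} = - \frac{\frac{1}{2} \frac{1}{n}}{6} = - \frac{1}{12 n}$)
$s{\left(E \right)} = E \left(E - \frac{1}{12 E}\right)$
$\sqrt{s{\left(-554 \right)} + 441214} = \sqrt{\left(- \frac{1}{12} + \left(-554\right)^{2}\right) + 441214} = \sqrt{\left(- \frac{1}{12} + 306916\right) + 441214} = \sqrt{\frac{3682991}{12} + 441214} = \sqrt{\frac{8977559}{12}} = \frac{\sqrt{26932677}}{6}$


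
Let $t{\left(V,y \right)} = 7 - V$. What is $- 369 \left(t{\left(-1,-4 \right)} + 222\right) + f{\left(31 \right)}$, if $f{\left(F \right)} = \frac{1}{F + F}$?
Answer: $- \frac{5261939}{62} \approx -84870.0$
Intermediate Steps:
$f{\left(F \right)} = \frac{1}{2 F}$
$- 369 \left(t{\left(-1,-4 \right)} + 222\right) + f{\left(31 \right)} = - 369 \left(\left(7 - -1\right) + 222\right) + \frac{1}{2 \cdot 31} = - 369 \left(\left(7 + 1\right) + 222\right) + \frac{1}{2} \cdot \frac{1}{31} = - 369 \left(8 + 222\right) + \frac{1}{62} = \left(-369\right) 230 + \frac{1}{62} = -84870 + \frac{1}{62} = - \frac{5261939}{62}$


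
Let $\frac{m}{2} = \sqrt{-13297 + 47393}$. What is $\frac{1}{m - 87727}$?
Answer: $- \frac{87727}{7695890145} - \frac{8 \sqrt{2131}}{7695890145} \approx -1.1447 \cdot 10^{-5}$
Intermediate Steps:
$m = 8 \sqrt{2131}$ ($m = 2 \sqrt{-13297 + 47393} = 2 \sqrt{34096} = 2 \cdot 4 \sqrt{2131} = 8 \sqrt{2131} \approx 369.3$)
$\frac{1}{m - 87727} = \frac{1}{8 \sqrt{2131} - 87727} = \frac{1}{-87727 + 8 \sqrt{2131}}$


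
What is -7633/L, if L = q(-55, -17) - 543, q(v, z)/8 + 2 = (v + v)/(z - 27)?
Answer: 7633/539 ≈ 14.161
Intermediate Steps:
q(v, z) = -16 + 16*v/(-27 + z) (q(v, z) = -16 + 8*((v + v)/(z - 27)) = -16 + 8*((2*v)/(-27 + z)) = -16 + 8*(2*v/(-27 + z)) = -16 + 16*v/(-27 + z))
L = -539 (L = 16*(27 - 55 - 1*(-17))/(-27 - 17) - 543 = 16*(27 - 55 + 17)/(-44) - 543 = 16*(-1/44)*(-11) - 543 = 4 - 543 = -539)
-7633/L = -7633/(-539) = -7633*(-1/539) = 7633/539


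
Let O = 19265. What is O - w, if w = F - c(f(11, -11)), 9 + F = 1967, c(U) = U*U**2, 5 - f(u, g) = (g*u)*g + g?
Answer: -2273913568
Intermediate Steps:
f(u, g) = 5 - g - u*g**2 (f(u, g) = 5 - ((g*u)*g + g) = 5 - (u*g**2 + g) = 5 - (g + u*g**2) = 5 + (-g - u*g**2) = 5 - g - u*g**2)
c(U) = U**3
F = 1958 (F = -9 + 1967 = 1958)
w = 2273932833 (w = 1958 - (5 - 1*(-11) - 1*11*(-11)**2)**3 = 1958 - (5 + 11 - 1*11*121)**3 = 1958 - (5 + 11 - 1331)**3 = 1958 - 1*(-1315)**3 = 1958 - 1*(-2273930875) = 1958 + 2273930875 = 2273932833)
O - w = 19265 - 1*2273932833 = 19265 - 2273932833 = -2273913568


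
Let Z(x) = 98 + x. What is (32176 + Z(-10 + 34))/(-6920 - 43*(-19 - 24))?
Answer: -32298/5071 ≈ -6.3692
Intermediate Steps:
(32176 + Z(-10 + 34))/(-6920 - 43*(-19 - 24)) = (32176 + (98 + (-10 + 34)))/(-6920 - 43*(-19 - 24)) = (32176 + (98 + 24))/(-6920 - 43*(-43)) = (32176 + 122)/(-6920 + 1849) = 32298/(-5071) = 32298*(-1/5071) = -32298/5071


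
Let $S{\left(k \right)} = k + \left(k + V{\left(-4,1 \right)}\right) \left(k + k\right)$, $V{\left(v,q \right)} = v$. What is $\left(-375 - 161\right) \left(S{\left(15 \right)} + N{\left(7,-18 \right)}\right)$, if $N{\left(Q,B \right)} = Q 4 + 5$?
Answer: $-202608$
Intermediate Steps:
$S{\left(k \right)} = k + 2 k \left(-4 + k\right)$ ($S{\left(k \right)} = k + \left(k - 4\right) \left(k + k\right) = k + \left(-4 + k\right) 2 k = k + 2 k \left(-4 + k\right)$)
$N{\left(Q,B \right)} = 5 + 4 Q$ ($N{\left(Q,B \right)} = 4 Q + 5 = 5 + 4 Q$)
$\left(-375 - 161\right) \left(S{\left(15 \right)} + N{\left(7,-18 \right)}\right) = \left(-375 - 161\right) \left(15 \left(-7 + 2 \cdot 15\right) + \left(5 + 4 \cdot 7\right)\right) = - 536 \left(15 \left(-7 + 30\right) + \left(5 + 28\right)\right) = - 536 \left(15 \cdot 23 + 33\right) = - 536 \left(345 + 33\right) = \left(-536\right) 378 = -202608$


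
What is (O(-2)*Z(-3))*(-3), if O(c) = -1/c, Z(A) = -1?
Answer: 3/2 ≈ 1.5000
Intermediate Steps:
(O(-2)*Z(-3))*(-3) = (-1/(-2)*(-1))*(-3) = (-1*(-½)*(-1))*(-3) = ((½)*(-1))*(-3) = -½*(-3) = 3/2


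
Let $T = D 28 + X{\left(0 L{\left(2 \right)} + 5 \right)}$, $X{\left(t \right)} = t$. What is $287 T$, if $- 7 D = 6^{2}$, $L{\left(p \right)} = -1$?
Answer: $-39893$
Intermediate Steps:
$D = - \frac{36}{7}$ ($D = - \frac{6^{2}}{7} = \left(- \frac{1}{7}\right) 36 = - \frac{36}{7} \approx -5.1429$)
$T = -139$ ($T = \left(- \frac{36}{7}\right) 28 + \left(0 \left(-1\right) + 5\right) = -144 + \left(0 + 5\right) = -144 + 5 = -139$)
$287 T = 287 \left(-139\right) = -39893$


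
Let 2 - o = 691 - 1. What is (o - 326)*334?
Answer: -338676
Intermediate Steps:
o = -688 (o = 2 - (691 - 1) = 2 - 1*690 = 2 - 690 = -688)
(o - 326)*334 = (-688 - 326)*334 = -1014*334 = -338676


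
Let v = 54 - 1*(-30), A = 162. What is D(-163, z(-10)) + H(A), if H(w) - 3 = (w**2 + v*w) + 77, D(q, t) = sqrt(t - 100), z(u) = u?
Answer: 39932 + I*sqrt(110) ≈ 39932.0 + 10.488*I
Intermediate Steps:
v = 84 (v = 54 + 30 = 84)
D(q, t) = sqrt(-100 + t)
H(w) = 80 + w**2 + 84*w (H(w) = 3 + ((w**2 + 84*w) + 77) = 3 + (77 + w**2 + 84*w) = 80 + w**2 + 84*w)
D(-163, z(-10)) + H(A) = sqrt(-100 - 10) + (80 + 162**2 + 84*162) = sqrt(-110) + (80 + 26244 + 13608) = I*sqrt(110) + 39932 = 39932 + I*sqrt(110)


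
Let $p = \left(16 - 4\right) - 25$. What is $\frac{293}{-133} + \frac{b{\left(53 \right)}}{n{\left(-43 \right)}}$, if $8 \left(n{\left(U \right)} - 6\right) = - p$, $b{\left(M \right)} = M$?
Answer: $\frac{38519}{8113} \approx 4.7478$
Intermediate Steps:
$p = -13$ ($p = 12 - 25 = -13$)
$n{\left(U \right)} = \frac{61}{8}$ ($n{\left(U \right)} = 6 + \frac{\left(-1\right) \left(-13\right)}{8} = 6 + \frac{1}{8} \cdot 13 = 6 + \frac{13}{8} = \frac{61}{8}$)
$\frac{293}{-133} + \frac{b{\left(53 \right)}}{n{\left(-43 \right)}} = \frac{293}{-133} + \frac{53}{\frac{61}{8}} = 293 \left(- \frac{1}{133}\right) + 53 \cdot \frac{8}{61} = - \frac{293}{133} + \frac{424}{61} = \frac{38519}{8113}$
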